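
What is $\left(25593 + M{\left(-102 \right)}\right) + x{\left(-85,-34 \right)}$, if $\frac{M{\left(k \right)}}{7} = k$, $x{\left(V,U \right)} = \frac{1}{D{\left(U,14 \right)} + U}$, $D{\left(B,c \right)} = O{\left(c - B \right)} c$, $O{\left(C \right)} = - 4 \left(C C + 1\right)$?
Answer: $\frac{3212227205}{129114} \approx 24879.0$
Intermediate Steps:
$O{\left(C \right)} = -4 - 4 C^{2}$ ($O{\left(C \right)} = - 4 \left(C^{2} + 1\right) = - 4 \left(1 + C^{2}\right) = -4 - 4 C^{2}$)
$D{\left(B,c \right)} = c \left(-4 - 4 \left(c - B\right)^{2}\right)$ ($D{\left(B,c \right)} = \left(-4 - 4 \left(c - B\right)^{2}\right) c = c \left(-4 - 4 \left(c - B\right)^{2}\right)$)
$x{\left(V,U \right)} = \frac{1}{-56 + U - 56 \left(-14 + U\right)^{2}}$ ($x{\left(V,U \right)} = \frac{1}{\left(-4\right) 14 \left(1 + \left(U - 14\right)^{2}\right) + U} = \frac{1}{\left(-4\right) 14 \left(1 + \left(-14 + U\right)^{2}\right) + U} = \frac{1}{\left(-56 - 56 \left(-14 + U\right)^{2}\right) + U} = \frac{1}{-56 + U - 56 \left(-14 + U\right)^{2}}$)
$M{\left(k \right)} = 7 k$
$\left(25593 + M{\left(-102 \right)}\right) + x{\left(-85,-34 \right)} = \left(25593 + 7 \left(-102\right)\right) + \frac{1}{-56 - 34 - 56 \left(-14 - 34\right)^{2}} = \left(25593 - 714\right) + \frac{1}{-56 - 34 - 56 \left(-48\right)^{2}} = 24879 + \frac{1}{-56 - 34 - 129024} = 24879 + \frac{1}{-129114} = 24879 - \frac{1}{129114} = \frac{3212227205}{129114}$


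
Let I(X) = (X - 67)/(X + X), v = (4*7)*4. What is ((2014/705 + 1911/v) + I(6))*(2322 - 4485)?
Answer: -120658629/3760 ≈ -32090.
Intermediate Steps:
v = 112 (v = 28*4 = 112)
I(X) = (-67 + X)/(2*X) (I(X) = (-67 + X)/((2*X)) = (-67 + X)*(1/(2*X)) = (-67 + X)/(2*X))
((2014/705 + 1911/v) + I(6))*(2322 - 4485) = ((2014/705 + 1911/112) + (½)*(-67 + 6)/6)*(2322 - 4485) = ((2014*(1/705) + 1911*(1/112)) + (½)*(⅙)*(-61))*(-2163) = ((2014/705 + 273/16) - 61/12)*(-2163) = (224689/11280 - 61/12)*(-2163) = (55783/3760)*(-2163) = -120658629/3760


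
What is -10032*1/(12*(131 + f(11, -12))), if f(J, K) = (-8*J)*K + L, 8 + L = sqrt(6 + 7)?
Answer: -246411/347507 + 209*sqrt(13)/347507 ≈ -0.70691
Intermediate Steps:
L = -8 + sqrt(13) (L = -8 + sqrt(6 + 7) = -8 + sqrt(13) ≈ -4.3944)
f(J, K) = -8 + sqrt(13) - 8*J*K (f(J, K) = (-8*J)*K + (-8 + sqrt(13)) = -8*J*K + (-8 + sqrt(13)) = -8 + sqrt(13) - 8*J*K)
-10032*1/(12*(131 + f(11, -12))) = -10032*1/(12*(131 + (-8 + sqrt(13) - 8*11*(-12)))) = -10032*1/(12*(131 + (-8 + sqrt(13) + 1056))) = -10032*1/(12*(131 + (1048 + sqrt(13)))) = -10032*1/(12*(1179 + sqrt(13))) = -10032/(14148 + 12*sqrt(13))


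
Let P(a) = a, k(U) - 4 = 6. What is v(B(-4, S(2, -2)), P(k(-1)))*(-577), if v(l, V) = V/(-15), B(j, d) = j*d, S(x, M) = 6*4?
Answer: 1154/3 ≈ 384.67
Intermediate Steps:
S(x, M) = 24
B(j, d) = d*j
k(U) = 10 (k(U) = 4 + 6 = 10)
v(l, V) = -V/15 (v(l, V) = V*(-1/15) = -V/15)
v(B(-4, S(2, -2)), P(k(-1)))*(-577) = -1/15*10*(-577) = -2/3*(-577) = 1154/3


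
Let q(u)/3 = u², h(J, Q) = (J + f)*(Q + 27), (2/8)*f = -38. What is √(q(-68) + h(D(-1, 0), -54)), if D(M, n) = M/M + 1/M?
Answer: 2*√4494 ≈ 134.07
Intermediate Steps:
D(M, n) = 1 + 1/M
f = -152 (f = 4*(-38) = -152)
h(J, Q) = (-152 + J)*(27 + Q) (h(J, Q) = (J - 152)*(Q + 27) = (-152 + J)*(27 + Q))
q(u) = 3*u²
√(q(-68) + h(D(-1, 0), -54)) = √(3*(-68)² + (-4104 - 152*(-54) + 27*((1 - 1)/(-1)) + ((1 - 1)/(-1))*(-54))) = √(3*4624 + (-4104 + 8208 + 27*(-1*0) - 1*0*(-54))) = √(13872 + (-4104 + 8208 + 27*0 + 0*(-54))) = √(13872 + (-4104 + 8208 + 0 + 0)) = √(13872 + 4104) = √17976 = 2*√4494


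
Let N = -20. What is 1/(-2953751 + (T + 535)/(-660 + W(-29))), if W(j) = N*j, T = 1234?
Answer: -80/236301849 ≈ -3.3855e-7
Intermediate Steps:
W(j) = -20*j
1/(-2953751 + (T + 535)/(-660 + W(-29))) = 1/(-2953751 + (1234 + 535)/(-660 - 20*(-29))) = 1/(-2953751 + 1769/(-660 + 580)) = 1/(-2953751 + 1769/(-80)) = 1/(-2953751 - 1/80*1769) = 1/(-2953751 - 1769/80) = 1/(-236301849/80) = -80/236301849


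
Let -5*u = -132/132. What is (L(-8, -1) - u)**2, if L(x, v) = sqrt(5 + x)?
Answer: (1 - 5*I*sqrt(3))**2/25 ≈ -2.96 - 0.69282*I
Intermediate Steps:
u = 1/5 (u = -(-132)/(5*132) = -1/5*(-1) = 1/5 ≈ 0.20000)
(L(-8, -1) - u)**2 = (sqrt(5 - 8) - 1*1/5)**2 = (sqrt(-3) - 1/5)**2 = (I*sqrt(3) - 1/5)**2 = (-1/5 + I*sqrt(3))**2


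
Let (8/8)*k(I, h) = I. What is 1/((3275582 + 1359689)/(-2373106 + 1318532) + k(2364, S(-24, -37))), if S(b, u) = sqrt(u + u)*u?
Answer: 1054574/2488377665 ≈ 0.00042380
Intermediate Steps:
S(b, u) = sqrt(2)*u**(3/2) (S(b, u) = sqrt(2*u)*u = (sqrt(2)*sqrt(u))*u = sqrt(2)*u**(3/2))
k(I, h) = I
1/((3275582 + 1359689)/(-2373106 + 1318532) + k(2364, S(-24, -37))) = 1/((3275582 + 1359689)/(-2373106 + 1318532) + 2364) = 1/(4635271/(-1054574) + 2364) = 1/(4635271*(-1/1054574) + 2364) = 1/(-4635271/1054574 + 2364) = 1/(2488377665/1054574) = 1054574/2488377665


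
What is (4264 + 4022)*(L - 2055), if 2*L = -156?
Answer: -17674038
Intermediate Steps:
L = -78 (L = (½)*(-156) = -78)
(4264 + 4022)*(L - 2055) = (4264 + 4022)*(-78 - 2055) = 8286*(-2133) = -17674038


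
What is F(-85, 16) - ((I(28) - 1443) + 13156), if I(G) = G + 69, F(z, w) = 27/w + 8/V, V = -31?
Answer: -5857051/496 ≈ -11809.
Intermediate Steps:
F(z, w) = -8/31 + 27/w (F(z, w) = 27/w + 8/(-31) = 27/w + 8*(-1/31) = 27/w - 8/31 = -8/31 + 27/w)
I(G) = 69 + G
F(-85, 16) - ((I(28) - 1443) + 13156) = (-8/31 + 27/16) - (((69 + 28) - 1443) + 13156) = (-8/31 + 27*(1/16)) - ((97 - 1443) + 13156) = (-8/31 + 27/16) - (-1346 + 13156) = 709/496 - 1*11810 = 709/496 - 11810 = -5857051/496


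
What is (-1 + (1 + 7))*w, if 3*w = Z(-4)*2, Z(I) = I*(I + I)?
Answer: 448/3 ≈ 149.33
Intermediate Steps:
Z(I) = 2*I**2 (Z(I) = I*(2*I) = 2*I**2)
w = 64/3 (w = ((2*(-4)**2)*2)/3 = ((2*16)*2)/3 = (32*2)/3 = (1/3)*64 = 64/3 ≈ 21.333)
(-1 + (1 + 7))*w = (-1 + (1 + 7))*(64/3) = (-1 + 8)*(64/3) = 7*(64/3) = 448/3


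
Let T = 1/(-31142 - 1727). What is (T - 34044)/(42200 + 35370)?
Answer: -1118992237/2549648330 ≈ -0.43888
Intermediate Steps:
T = -1/32869 (T = 1/(-32869) = -1/32869 ≈ -3.0424e-5)
(T - 34044)/(42200 + 35370) = (-1/32869 - 34044)/(42200 + 35370) = -1118992237/32869/77570 = -1118992237/32869*1/77570 = -1118992237/2549648330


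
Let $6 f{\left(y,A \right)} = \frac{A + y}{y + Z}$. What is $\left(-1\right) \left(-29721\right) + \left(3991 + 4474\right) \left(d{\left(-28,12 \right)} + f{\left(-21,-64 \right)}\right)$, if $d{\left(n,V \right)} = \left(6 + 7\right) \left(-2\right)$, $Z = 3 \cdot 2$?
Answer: $- \frac{3282737}{18} \approx -1.8237 \cdot 10^{5}$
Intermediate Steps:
$Z = 6$
$d{\left(n,V \right)} = -26$ ($d{\left(n,V \right)} = 13 \left(-2\right) = -26$)
$f{\left(y,A \right)} = \frac{A + y}{6 \left(6 + y\right)}$ ($f{\left(y,A \right)} = \frac{\left(A + y\right) \frac{1}{y + 6}}{6} = \frac{\left(A + y\right) \frac{1}{6 + y}}{6} = \frac{\frac{1}{6 + y} \left(A + y\right)}{6} = \frac{A + y}{6 \left(6 + y\right)}$)
$\left(-1\right) \left(-29721\right) + \left(3991 + 4474\right) \left(d{\left(-28,12 \right)} + f{\left(-21,-64 \right)}\right) = \left(-1\right) \left(-29721\right) + \left(3991 + 4474\right) \left(-26 + \frac{-64 - 21}{6 \left(6 - 21\right)}\right) = 29721 + 8465 \left(-26 + \frac{1}{6} \frac{1}{-15} \left(-85\right)\right) = 29721 + 8465 \left(-26 + \frac{1}{6} \left(- \frac{1}{15}\right) \left(-85\right)\right) = 29721 + 8465 \left(-26 + \frac{17}{18}\right) = 29721 + 8465 \left(- \frac{451}{18}\right) = 29721 - \frac{3817715}{18} = - \frac{3282737}{18}$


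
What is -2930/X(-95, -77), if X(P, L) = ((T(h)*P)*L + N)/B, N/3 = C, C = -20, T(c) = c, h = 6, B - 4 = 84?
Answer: -25784/4383 ≈ -5.8827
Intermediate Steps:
B = 88 (B = 4 + 84 = 88)
N = -60 (N = 3*(-20) = -60)
X(P, L) = -15/22 + 3*L*P/44 (X(P, L) = ((6*P)*L - 60)/88 = (6*L*P - 60)*(1/88) = (-60 + 6*L*P)*(1/88) = -15/22 + 3*L*P/44)
-2930/X(-95, -77) = -2930/(-15/22 + (3/44)*(-77)*(-95)) = -2930/(-15/22 + 1995/4) = -2930/21915/44 = -2930*44/21915 = -25784/4383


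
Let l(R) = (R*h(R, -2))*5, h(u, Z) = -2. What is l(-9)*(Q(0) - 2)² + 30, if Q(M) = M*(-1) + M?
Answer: 390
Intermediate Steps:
Q(M) = 0 (Q(M) = -M + M = 0)
l(R) = -10*R (l(R) = (R*(-2))*5 = -2*R*5 = -10*R)
l(-9)*(Q(0) - 2)² + 30 = (-10*(-9))*(0 - 2)² + 30 = 90*(-2)² + 30 = 90*4 + 30 = 360 + 30 = 390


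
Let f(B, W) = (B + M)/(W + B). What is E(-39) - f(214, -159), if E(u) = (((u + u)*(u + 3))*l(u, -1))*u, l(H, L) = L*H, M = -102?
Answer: -234903352/55 ≈ -4.2710e+6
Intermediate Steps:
f(B, W) = (-102 + B)/(B + W) (f(B, W) = (B - 102)/(W + B) = (-102 + B)/(B + W))
l(H, L) = H*L
E(u) = -2*u³*(3 + u) (E(u) = (((u + u)*(u + 3))*(u*(-1)))*u = (((2*u)*(3 + u))*(-u))*u = ((2*u*(3 + u))*(-u))*u = (-2*u²*(3 + u))*u = -2*u³*(3 + u))
E(-39) - f(214, -159) = 2*(-39)³*(-3 - 1*(-39)) - (-102 + 214)/(214 - 159) = 2*(-59319)*(-3 + 39) - 112/55 = 2*(-59319)*36 - 112/55 = -4270968 - 1*112/55 = -4270968 - 112/55 = -234903352/55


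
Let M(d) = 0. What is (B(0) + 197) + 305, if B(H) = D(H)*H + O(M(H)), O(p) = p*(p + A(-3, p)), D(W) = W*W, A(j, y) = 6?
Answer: 502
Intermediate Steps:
D(W) = W²
O(p) = p*(6 + p) (O(p) = p*(p + 6) = p*(6 + p))
B(H) = H³ (B(H) = H²*H + 0*(6 + 0) = H³ + 0*6 = H³ + 0 = H³)
(B(0) + 197) + 305 = (0³ + 197) + 305 = (0 + 197) + 305 = 197 + 305 = 502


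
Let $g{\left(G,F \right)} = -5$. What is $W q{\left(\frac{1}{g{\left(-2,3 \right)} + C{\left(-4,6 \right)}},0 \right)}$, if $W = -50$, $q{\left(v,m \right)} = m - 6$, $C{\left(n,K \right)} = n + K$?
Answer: $300$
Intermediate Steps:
$C{\left(n,K \right)} = K + n$
$q{\left(v,m \right)} = -6 + m$
$W q{\left(\frac{1}{g{\left(-2,3 \right)} + C{\left(-4,6 \right)}},0 \right)} = - 50 \left(-6 + 0\right) = \left(-50\right) \left(-6\right) = 300$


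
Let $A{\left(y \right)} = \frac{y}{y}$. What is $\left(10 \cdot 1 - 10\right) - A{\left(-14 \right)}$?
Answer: $-1$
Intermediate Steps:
$A{\left(y \right)} = 1$
$\left(10 \cdot 1 - 10\right) - A{\left(-14 \right)} = \left(10 \cdot 1 - 10\right) - 1 = \left(10 - 10\right) - 1 = 0 - 1 = -1$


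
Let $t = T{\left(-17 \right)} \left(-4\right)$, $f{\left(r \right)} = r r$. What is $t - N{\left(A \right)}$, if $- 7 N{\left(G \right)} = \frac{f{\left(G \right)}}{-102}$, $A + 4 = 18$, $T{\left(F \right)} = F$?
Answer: $\frac{3454}{51} \approx 67.725$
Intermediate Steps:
$f{\left(r \right)} = r^{2}$
$A = 14$ ($A = -4 + 18 = 14$)
$t = 68$ ($t = \left(-17\right) \left(-4\right) = 68$)
$N{\left(G \right)} = \frac{G^{2}}{714}$ ($N{\left(G \right)} = - \frac{G^{2} \frac{1}{-102}}{7} = - \frac{G^{2} \left(- \frac{1}{102}\right)}{7} = - \frac{\left(- \frac{1}{102}\right) G^{2}}{7} = \frac{G^{2}}{714}$)
$t - N{\left(A \right)} = 68 - \frac{14^{2}}{714} = 68 - \frac{1}{714} \cdot 196 = 68 - \frac{14}{51} = \frac{3454}{51}$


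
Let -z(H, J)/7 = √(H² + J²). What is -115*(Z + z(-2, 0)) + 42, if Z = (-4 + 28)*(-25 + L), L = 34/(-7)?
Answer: 588404/7 ≈ 84058.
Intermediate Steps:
z(H, J) = -7*√(H² + J²)
L = -34/7 (L = 34*(-⅐) = -34/7 ≈ -4.8571)
Z = -5016/7 (Z = (-4 + 28)*(-25 - 34/7) = 24*(-209/7) = -5016/7 ≈ -716.57)
-115*(Z + z(-2, 0)) + 42 = -115*(-5016/7 - 7*√((-2)² + 0²)) + 42 = -115*(-5016/7 - 7*√(4 + 0)) + 42 = -115*(-5016/7 - 7*√4) + 42 = -115*(-5016/7 - 7*2) + 42 = -115*(-5016/7 - 14) + 42 = -115*(-5114/7) + 42 = 588110/7 + 42 = 588404/7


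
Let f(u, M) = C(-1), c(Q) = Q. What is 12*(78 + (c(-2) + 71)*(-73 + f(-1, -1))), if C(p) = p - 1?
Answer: -61164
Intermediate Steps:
C(p) = -1 + p
f(u, M) = -2 (f(u, M) = -1 - 1 = -2)
12*(78 + (c(-2) + 71)*(-73 + f(-1, -1))) = 12*(78 + (-2 + 71)*(-73 - 2)) = 12*(78 + 69*(-75)) = 12*(78 - 5175) = 12*(-5097) = -61164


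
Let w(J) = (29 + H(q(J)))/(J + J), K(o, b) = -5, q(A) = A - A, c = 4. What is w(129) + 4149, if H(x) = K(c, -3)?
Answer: 178411/43 ≈ 4149.1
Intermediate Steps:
q(A) = 0
H(x) = -5
w(J) = 12/J (w(J) = (29 - 5)/(J + J) = 24/((2*J)) = 24*(1/(2*J)) = 12/J)
w(129) + 4149 = 12/129 + 4149 = 12*(1/129) + 4149 = 4/43 + 4149 = 178411/43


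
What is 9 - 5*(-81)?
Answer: 414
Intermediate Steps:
9 - 5*(-81) = 9 + 405 = 414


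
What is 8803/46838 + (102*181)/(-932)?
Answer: -107064845/5456627 ≈ -19.621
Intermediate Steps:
8803/46838 + (102*181)/(-932) = 8803*(1/46838) + 18462*(-1/932) = 8803/46838 - 9231/466 = -107064845/5456627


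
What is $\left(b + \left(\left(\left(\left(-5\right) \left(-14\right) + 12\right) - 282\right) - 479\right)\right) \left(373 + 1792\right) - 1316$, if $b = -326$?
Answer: $-2177141$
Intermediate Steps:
$\left(b + \left(\left(\left(\left(-5\right) \left(-14\right) + 12\right) - 282\right) - 479\right)\right) \left(373 + 1792\right) - 1316 = \left(-326 + \left(\left(\left(\left(-5\right) \left(-14\right) + 12\right) - 282\right) - 479\right)\right) \left(373 + 1792\right) - 1316 = \left(-326 + \left(\left(\left(70 + 12\right) - 282\right) - 479\right)\right) 2165 - 1316 = \left(-326 + \left(\left(82 - 282\right) - 479\right)\right) 2165 - 1316 = \left(-326 - 679\right) 2165 - 1316 = \left(-1005\right) 2165 - 1316 = -2175825 - 1316 = -2177141$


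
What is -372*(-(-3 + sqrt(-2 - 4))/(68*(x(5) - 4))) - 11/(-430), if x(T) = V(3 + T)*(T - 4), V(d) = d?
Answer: -59611/14620 + 93*I*sqrt(6)/68 ≈ -4.0774 + 3.35*I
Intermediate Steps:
x(T) = (-4 + T)*(3 + T) (x(T) = (3 + T)*(T - 4) = (3 + T)*(-4 + T) = (-4 + T)*(3 + T))
-372*(-(-3 + sqrt(-2 - 4))/(68*(x(5) - 4))) - 11/(-430) = -372*(-(-3 + sqrt(-2 - 4))/(68*((-4 + 5)*(3 + 5) - 4))) - 11/(-430) = -372*(-(-3 + sqrt(-6))/(68*(1*8 - 4))) - 11*(-1/430) = -372*(-(-3 + I*sqrt(6))/(68*(8 - 4))) + 11/430 = -(279/68 - 93*I*sqrt(6)/68) + 11/430 = -372*(3/272 - I*sqrt(6)/272) + 11/430 = (-279/68 + 93*I*sqrt(6)/68) + 11/430 = -59611/14620 + 93*I*sqrt(6)/68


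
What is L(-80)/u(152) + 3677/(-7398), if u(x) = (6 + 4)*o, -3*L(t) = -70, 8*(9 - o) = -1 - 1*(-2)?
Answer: -122971/525258 ≈ -0.23412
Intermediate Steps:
o = 71/8 (o = 9 - (-1 - 1*(-2))/8 = 9 - (-1 + 2)/8 = 9 - 1/8*1 = 9 - 1/8 = 71/8 ≈ 8.8750)
L(t) = 70/3 (L(t) = -1/3*(-70) = 70/3)
u(x) = 355/4 (u(x) = (6 + 4)*(71/8) = 10*(71/8) = 355/4)
L(-80)/u(152) + 3677/(-7398) = 70/(3*(355/4)) + 3677/(-7398) = (70/3)*(4/355) + 3677*(-1/7398) = 56/213 - 3677/7398 = -122971/525258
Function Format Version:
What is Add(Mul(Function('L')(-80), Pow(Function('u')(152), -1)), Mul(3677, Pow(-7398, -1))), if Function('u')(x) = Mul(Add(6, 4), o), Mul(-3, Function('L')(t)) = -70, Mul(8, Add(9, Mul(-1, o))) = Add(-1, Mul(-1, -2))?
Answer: Rational(-122971, 525258) ≈ -0.23412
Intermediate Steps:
o = Rational(71, 8) (o = Add(9, Mul(Rational(-1, 8), Add(-1, Mul(-1, -2)))) = Add(9, Mul(Rational(-1, 8), Add(-1, 2))) = Add(9, Mul(Rational(-1, 8), 1)) = Add(9, Rational(-1, 8)) = Rational(71, 8) ≈ 8.8750)
Function('L')(t) = Rational(70, 3) (Function('L')(t) = Mul(Rational(-1, 3), -70) = Rational(70, 3))
Function('u')(x) = Rational(355, 4) (Function('u')(x) = Mul(Add(6, 4), Rational(71, 8)) = Mul(10, Rational(71, 8)) = Rational(355, 4))
Add(Mul(Function('L')(-80), Pow(Function('u')(152), -1)), Mul(3677, Pow(-7398, -1))) = Add(Mul(Rational(70, 3), Pow(Rational(355, 4), -1)), Mul(3677, Pow(-7398, -1))) = Add(Mul(Rational(70, 3), Rational(4, 355)), Mul(3677, Rational(-1, 7398))) = Add(Rational(56, 213), Rational(-3677, 7398)) = Rational(-122971, 525258)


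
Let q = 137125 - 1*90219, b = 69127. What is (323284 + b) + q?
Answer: 439317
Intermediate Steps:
q = 46906 (q = 137125 - 90219 = 46906)
(323284 + b) + q = (323284 + 69127) + 46906 = 392411 + 46906 = 439317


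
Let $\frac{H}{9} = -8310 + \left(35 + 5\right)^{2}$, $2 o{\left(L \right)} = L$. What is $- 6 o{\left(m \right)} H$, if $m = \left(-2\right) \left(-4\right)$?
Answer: $1449360$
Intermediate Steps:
$m = 8$
$o{\left(L \right)} = \frac{L}{2}$
$H = -60390$ ($H = 9 \left(-8310 + \left(35 + 5\right)^{2}\right) = 9 \left(-8310 + 40^{2}\right) = 9 \left(-8310 + 1600\right) = 9 \left(-6710\right) = -60390$)
$- 6 o{\left(m \right)} H = - 6 \cdot \frac{1}{2} \cdot 8 \left(-60390\right) = \left(-6\right) 4 \left(-60390\right) = \left(-24\right) \left(-60390\right) = 1449360$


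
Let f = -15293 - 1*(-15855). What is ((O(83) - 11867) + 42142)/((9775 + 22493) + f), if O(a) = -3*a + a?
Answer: 30109/32830 ≈ 0.91712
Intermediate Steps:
f = 562 (f = -15293 + 15855 = 562)
O(a) = -2*a
((O(83) - 11867) + 42142)/((9775 + 22493) + f) = ((-2*83 - 11867) + 42142)/((9775 + 22493) + 562) = ((-166 - 11867) + 42142)/(32268 + 562) = (-12033 + 42142)/32830 = 30109*(1/32830) = 30109/32830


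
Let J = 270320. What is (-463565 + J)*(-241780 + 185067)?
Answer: 10959503685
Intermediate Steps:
(-463565 + J)*(-241780 + 185067) = (-463565 + 270320)*(-241780 + 185067) = -193245*(-56713) = 10959503685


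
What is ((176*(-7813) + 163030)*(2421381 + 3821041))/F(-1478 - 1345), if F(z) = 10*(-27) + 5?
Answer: 7566177524476/265 ≈ 2.8552e+10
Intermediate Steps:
F(z) = -265 (F(z) = -270 + 5 = -265)
((176*(-7813) + 163030)*(2421381 + 3821041))/F(-1478 - 1345) = ((176*(-7813) + 163030)*(2421381 + 3821041))/(-265) = ((-1375088 + 163030)*6242422)*(-1/265) = -1212058*6242422*(-1/265) = -7566177524476*(-1/265) = 7566177524476/265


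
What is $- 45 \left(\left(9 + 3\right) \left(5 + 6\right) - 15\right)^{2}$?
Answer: $-616005$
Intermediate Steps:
$- 45 \left(\left(9 + 3\right) \left(5 + 6\right) - 15\right)^{2} = - 45 \left(12 \cdot 11 - 15\right)^{2} = - 45 \left(132 - 15\right)^{2} = - 45 \cdot 117^{2} = \left(-45\right) 13689 = -616005$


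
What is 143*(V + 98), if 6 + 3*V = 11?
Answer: 42757/3 ≈ 14252.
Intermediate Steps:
V = 5/3 (V = -2 + (⅓)*11 = -2 + 11/3 = 5/3 ≈ 1.6667)
143*(V + 98) = 143*(5/3 + 98) = 143*(299/3) = 42757/3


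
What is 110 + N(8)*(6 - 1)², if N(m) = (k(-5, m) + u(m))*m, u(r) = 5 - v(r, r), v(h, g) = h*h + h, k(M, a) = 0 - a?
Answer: -14890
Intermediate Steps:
k(M, a) = -a
v(h, g) = h + h² (v(h, g) = h² + h = h + h²)
u(r) = 5 - r*(1 + r)
N(m) = m*(5 - m - m*(1 + m)) (N(m) = (-m + (5 - m*(1 + m)))*m = (5 - m - m*(1 + m))*m = m*(5 - m - m*(1 + m)))
110 + N(8)*(6 - 1)² = 110 + (8*(5 - 1*8² - 2*8))*(6 - 1)² = 110 + (8*(5 - 1*64 - 16))*5² = 110 + (8*(5 - 64 - 16))*25 = 110 + (8*(-75))*25 = 110 - 600*25 = 110 - 15000 = -14890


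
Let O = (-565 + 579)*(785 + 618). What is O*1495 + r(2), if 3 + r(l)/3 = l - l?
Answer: 29364781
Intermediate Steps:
O = 19642 (O = 14*1403 = 19642)
r(l) = -9 (r(l) = -9 + 3*(l - l) = -9 + 3*0 = -9 + 0 = -9)
O*1495 + r(2) = 19642*1495 - 9 = 29364790 - 9 = 29364781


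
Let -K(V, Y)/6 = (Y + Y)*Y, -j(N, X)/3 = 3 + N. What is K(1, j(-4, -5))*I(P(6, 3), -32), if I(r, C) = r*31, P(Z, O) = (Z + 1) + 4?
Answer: -36828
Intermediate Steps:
j(N, X) = -9 - 3*N (j(N, X) = -3*(3 + N) = -9 - 3*N)
K(V, Y) = -12*Y**2 (K(V, Y) = -6*(Y + Y)*Y = -6*2*Y*Y = -12*Y**2)
P(Z, O) = 5 + Z (P(Z, O) = (1 + Z) + 4 = 5 + Z)
I(r, C) = 31*r
K(1, j(-4, -5))*I(P(6, 3), -32) = (-12*(-9 - 3*(-4))**2)*(31*(5 + 6)) = (-12*(-9 + 12)**2)*(31*11) = -12*3**2*341 = -12*9*341 = -108*341 = -36828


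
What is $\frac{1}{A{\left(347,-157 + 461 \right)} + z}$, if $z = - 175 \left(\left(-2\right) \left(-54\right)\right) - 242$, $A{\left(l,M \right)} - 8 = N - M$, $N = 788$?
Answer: $- \frac{1}{18650} \approx -5.3619 \cdot 10^{-5}$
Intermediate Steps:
$A{\left(l,M \right)} = 796 - M$ ($A{\left(l,M \right)} = 8 - \left(-788 + M\right) = 796 - M$)
$z = -19142$ ($z = \left(-175\right) 108 - 242 = -18900 - 242 = -19142$)
$\frac{1}{A{\left(347,-157 + 461 \right)} + z} = \frac{1}{\left(796 - \left(-157 + 461\right)\right) - 19142} = \frac{1}{\left(796 - 304\right) - 19142} = \frac{1}{492 - 19142} = \frac{1}{-18650} = - \frac{1}{18650}$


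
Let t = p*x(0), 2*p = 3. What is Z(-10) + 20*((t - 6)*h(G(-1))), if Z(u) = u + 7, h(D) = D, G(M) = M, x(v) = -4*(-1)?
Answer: -3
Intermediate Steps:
x(v) = 4
p = 3/2 (p = (½)*3 = 3/2 ≈ 1.5000)
t = 6 (t = (3/2)*4 = 6)
Z(u) = 7 + u
Z(-10) + 20*((t - 6)*h(G(-1))) = (7 - 10) + 20*((6 - 6)*(-1)) = -3 + 20*(0*(-1)) = -3 + 20*0 = -3 + 0 = -3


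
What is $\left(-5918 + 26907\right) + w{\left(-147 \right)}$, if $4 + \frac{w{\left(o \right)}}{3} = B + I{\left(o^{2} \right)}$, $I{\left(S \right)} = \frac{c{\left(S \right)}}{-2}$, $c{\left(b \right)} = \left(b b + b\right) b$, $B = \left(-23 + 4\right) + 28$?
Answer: $-15136147956611$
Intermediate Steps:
$B = 9$ ($B = -19 + 28 = 9$)
$c{\left(b \right)} = b \left(b + b^{2}\right)$ ($c{\left(b \right)} = \left(b^{2} + b\right) b = \left(b + b^{2}\right) b = b \left(b + b^{2}\right)$)
$I{\left(S \right)} = - \frac{S^{2} \left(1 + S\right)}{2}$ ($I{\left(S \right)} = \frac{S^{2} \left(1 + S\right)}{-2} = S^{2} \left(1 + S\right) \left(- \frac{1}{2}\right) = - \frac{S^{2} \left(1 + S\right)}{2}$)
$w{\left(o \right)} = 15 + \frac{3 o^{4} \left(-1 - o^{2}\right)}{2}$ ($w{\left(o \right)} = -12 + 3 \left(9 + \frac{\left(o^{2}\right)^{2} \left(-1 - o^{2}\right)}{2}\right) = -12 + 3 \left(9 + \frac{o^{4} \left(-1 - o^{2}\right)}{2}\right) = -12 + \left(27 + \frac{3 o^{4} \left(-1 - o^{2}\right)}{2}\right) = 15 + \frac{3 o^{4} \left(-1 - o^{2}\right)}{2}$)
$\left(-5918 + 26907\right) + w{\left(-147 \right)} = \left(-5918 + 26907\right) - \left(-15 + \frac{1400846643}{2} + \frac{30270895108587}{2}\right) = 20989 - 15136147977600 = -15136147956611$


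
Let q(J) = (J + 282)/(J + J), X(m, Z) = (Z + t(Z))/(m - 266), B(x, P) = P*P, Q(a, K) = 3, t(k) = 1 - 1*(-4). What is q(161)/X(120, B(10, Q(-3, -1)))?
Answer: -32339/2254 ≈ -14.347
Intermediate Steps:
t(k) = 5 (t(k) = 1 + 4 = 5)
B(x, P) = P²
X(m, Z) = (5 + Z)/(-266 + m) (X(m, Z) = (Z + 5)/(m - 266) = (5 + Z)/(-266 + m))
q(J) = (282 + J)/(2*J) (q(J) = (282 + J)/((2*J)) = (282 + J)*(1/(2*J)) = (282 + J)/(2*J))
q(161)/X(120, B(10, Q(-3, -1))) = ((½)*(282 + 161)/161)/(((5 + 3²)/(-266 + 120))) = ((½)*(1/161)*443)/(((5 + 9)/(-146))) = 443/(322*((-1/146*14))) = 443/(322*(-7/73)) = (443/322)*(-73/7) = -32339/2254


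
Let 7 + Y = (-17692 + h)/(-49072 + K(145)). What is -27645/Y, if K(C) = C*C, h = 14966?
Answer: 775359315/193603 ≈ 4004.9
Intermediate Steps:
K(C) = C²
Y = -193603/28047 (Y = -7 + (-17692 + 14966)/(-49072 + 145²) = -7 - 2726/(-49072 + 21025) = -7 - 2726/(-28047) = -7 - 2726*(-1/28047) = -7 + 2726/28047 = -193603/28047 ≈ -6.9028)
-27645/Y = -27645/(-193603/28047) = -27645*(-28047/193603) = 775359315/193603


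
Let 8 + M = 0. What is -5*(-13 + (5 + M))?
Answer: 80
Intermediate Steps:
M = -8 (M = -8 + 0 = -8)
-5*(-13 + (5 + M)) = -5*(-13 + (5 - 8)) = -5*(-13 - 3) = -5*(-16) = 80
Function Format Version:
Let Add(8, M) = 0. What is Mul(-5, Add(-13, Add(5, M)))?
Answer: 80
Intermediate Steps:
M = -8 (M = Add(-8, 0) = -8)
Mul(-5, Add(-13, Add(5, M))) = Mul(-5, Add(-13, Add(5, -8))) = Mul(-5, Add(-13, -3)) = Mul(-5, -16) = 80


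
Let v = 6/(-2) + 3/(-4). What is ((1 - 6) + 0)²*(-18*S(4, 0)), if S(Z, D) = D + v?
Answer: 3375/2 ≈ 1687.5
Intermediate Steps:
v = -15/4 (v = 6*(-½) + 3*(-¼) = -3 - ¾ = -15/4 ≈ -3.7500)
S(Z, D) = -15/4 + D (S(Z, D) = D - 15/4 = -15/4 + D)
((1 - 6) + 0)²*(-18*S(4, 0)) = ((1 - 6) + 0)²*(-18*(-15/4 + 0)) = (-5 + 0)²*(-18*(-15/4)) = (-5)²*(135/2) = 25*(135/2) = 3375/2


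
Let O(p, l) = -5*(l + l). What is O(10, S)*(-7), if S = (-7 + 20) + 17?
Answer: 2100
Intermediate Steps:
S = 30 (S = 13 + 17 = 30)
O(p, l) = -10*l
O(10, S)*(-7) = -10*30*(-7) = -300*(-7) = 2100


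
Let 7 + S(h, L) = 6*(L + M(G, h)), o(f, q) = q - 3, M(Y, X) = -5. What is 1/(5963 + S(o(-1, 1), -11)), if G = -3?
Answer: 1/5860 ≈ 0.00017065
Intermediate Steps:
o(f, q) = -3 + q
S(h, L) = -37 + 6*L (S(h, L) = -7 + 6*(L - 5) = -7 + 6*(-5 + L) = -7 + (-30 + 6*L) = -37 + 6*L)
1/(5963 + S(o(-1, 1), -11)) = 1/(5963 + (-37 + 6*(-11))) = 1/(5963 + (-37 - 66)) = 1/(5963 - 103) = 1/5860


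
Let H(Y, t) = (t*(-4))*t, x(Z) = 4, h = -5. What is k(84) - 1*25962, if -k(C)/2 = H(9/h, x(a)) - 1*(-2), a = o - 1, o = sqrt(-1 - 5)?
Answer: -25838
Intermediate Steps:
o = I*sqrt(6) (o = sqrt(-6) = I*sqrt(6) ≈ 2.4495*I)
a = -1 + I*sqrt(6) (a = I*sqrt(6) - 1 = -1 + I*sqrt(6) ≈ -1.0 + 2.4495*I)
H(Y, t) = -4*t**2 (H(Y, t) = (-4*t)*t = -4*t**2)
k(C) = 124 (k(C) = -2*(-4*4**2 - 1*(-2)) = -2*(-4*16 + 2) = -2*(-64 + 2) = -2*(-62) = 124)
k(84) - 1*25962 = 124 - 1*25962 = 124 - 25962 = -25838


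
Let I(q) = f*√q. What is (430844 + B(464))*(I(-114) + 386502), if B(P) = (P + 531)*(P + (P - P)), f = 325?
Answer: 344962311048 + 290070300*I*√114 ≈ 3.4496e+11 + 3.0971e+9*I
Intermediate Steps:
B(P) = P*(531 + P) (B(P) = (531 + P)*(P + 0) = (531 + P)*P = P*(531 + P))
I(q) = 325*√q
(430844 + B(464))*(I(-114) + 386502) = (430844 + 464*(531 + 464))*(325*√(-114) + 386502) = (430844 + 464*995)*(325*(I*√114) + 386502) = (430844 + 461680)*(325*I*√114 + 386502) = 892524*(386502 + 325*I*√114) = 344962311048 + 290070300*I*√114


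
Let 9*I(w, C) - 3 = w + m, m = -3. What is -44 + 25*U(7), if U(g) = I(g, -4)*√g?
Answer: -44 + 175*√7/9 ≈ 7.4452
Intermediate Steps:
I(w, C) = w/9 (I(w, C) = ⅓ + (w - 3)/9 = ⅓ + (-3 + w)/9 = ⅓ + (-⅓ + w/9) = w/9)
U(g) = g^(3/2)/9 (U(g) = (g/9)*√g = g^(3/2)/9)
-44 + 25*U(7) = -44 + 25*(7^(3/2)/9) = -44 + 25*((7*√7)/9) = -44 + 25*(7*√7/9) = -44 + 175*√7/9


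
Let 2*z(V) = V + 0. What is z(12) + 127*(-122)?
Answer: -15488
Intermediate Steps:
z(V) = V/2 (z(V) = (V + 0)/2 = V/2)
z(12) + 127*(-122) = (½)*12 + 127*(-122) = 6 - 15494 = -15488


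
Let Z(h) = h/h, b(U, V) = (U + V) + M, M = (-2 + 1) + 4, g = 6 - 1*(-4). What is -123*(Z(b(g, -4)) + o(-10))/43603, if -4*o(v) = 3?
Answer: -123/174412 ≈ -0.00070523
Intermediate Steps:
o(v) = -¾ (o(v) = -¼*3 = -¾)
g = 10 (g = 6 + 4 = 10)
M = 3 (M = -1 + 4 = 3)
b(U, V) = 3 + U + V (b(U, V) = (U + V) + 3 = 3 + U + V)
Z(h) = 1
-123*(Z(b(g, -4)) + o(-10))/43603 = -123*(1 - ¾)/43603 = -123*¼*(1/43603) = -123/4*1/43603 = -123/174412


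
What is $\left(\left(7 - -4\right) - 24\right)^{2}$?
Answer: $169$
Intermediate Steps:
$\left(\left(7 - -4\right) - 24\right)^{2} = \left(\left(7 + 4\right) - 24\right)^{2} = \left(11 - 24\right)^{2} = \left(-13\right)^{2} = 169$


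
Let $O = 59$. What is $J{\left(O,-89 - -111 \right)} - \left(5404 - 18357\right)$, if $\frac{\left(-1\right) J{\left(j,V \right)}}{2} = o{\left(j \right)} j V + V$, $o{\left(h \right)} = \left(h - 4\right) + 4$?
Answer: $-140255$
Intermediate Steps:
$o{\left(h \right)} = h$ ($o{\left(h \right)} = \left(-4 + h\right) + 4 = h$)
$J{\left(j,V \right)} = - 2 V - 2 V j^{2}$ ($J{\left(j,V \right)} = - 2 \left(j j V + V\right) = - 2 \left(j^{2} V + V\right) = - 2 \left(V j^{2} + V\right) = - 2 \left(V + V j^{2}\right) = - 2 V - 2 V j^{2}$)
$J{\left(O,-89 - -111 \right)} - \left(5404 - 18357\right) = - 2 \left(-89 - -111\right) \left(1 + 59^{2}\right) - \left(5404 - 18357\right) = - 2 \left(-89 + 111\right) \left(1 + 3481\right) - \left(5404 - 18357\right) = \left(-2\right) 22 \cdot 3482 - -12953 = -153208 + 12953 = -140255$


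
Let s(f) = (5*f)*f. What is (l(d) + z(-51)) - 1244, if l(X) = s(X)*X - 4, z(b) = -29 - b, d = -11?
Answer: -7881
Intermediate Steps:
s(f) = 5*f**2
l(X) = -4 + 5*X**3 (l(X) = (5*X**2)*X - 4 = 5*X**3 - 4 = -4 + 5*X**3)
(l(d) + z(-51)) - 1244 = ((-4 + 5*(-11)**3) + (-29 - 1*(-51))) - 1244 = ((-4 + 5*(-1331)) + (-29 + 51)) - 1244 = ((-4 - 6655) + 22) - 1244 = (-6659 + 22) - 1244 = -6637 - 1244 = -7881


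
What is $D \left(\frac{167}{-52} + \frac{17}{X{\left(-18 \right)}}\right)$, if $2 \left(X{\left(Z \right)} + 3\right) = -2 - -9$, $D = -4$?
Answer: $- \frac{1601}{13} \approx -123.15$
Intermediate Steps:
$X{\left(Z \right)} = \frac{1}{2}$ ($X{\left(Z \right)} = -3 + \frac{-2 - -9}{2} = -3 + \frac{-2 + 9}{2} = -3 + \frac{1}{2} \cdot 7 = -3 + \frac{7}{2} = \frac{1}{2}$)
$D \left(\frac{167}{-52} + \frac{17}{X{\left(-18 \right)}}\right) = - 4 \left(\frac{167}{-52} + 17 \frac{1}{\frac{1}{2}}\right) = - 4 \left(167 \left(- \frac{1}{52}\right) + 17 \cdot 2\right) = - 4 \left(- \frac{167}{52} + 34\right) = \left(-4\right) \frac{1601}{52} = - \frac{1601}{13}$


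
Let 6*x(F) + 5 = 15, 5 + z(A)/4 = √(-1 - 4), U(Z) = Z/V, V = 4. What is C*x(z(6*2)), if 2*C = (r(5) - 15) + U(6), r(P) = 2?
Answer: -115/12 ≈ -9.5833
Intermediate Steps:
U(Z) = Z/4
z(A) = -20 + 4*I*√5 (z(A) = -20 + 4*√(-1 - 4) = -20 + 4*√(-5) = -20 + 4*(I*√5) = -20 + 4*I*√5)
x(F) = 5/3 (x(F) = -⅚ + (⅙)*15 = -⅚ + 5/2 = 5/3)
C = -23/4 (C = ((2 - 15) + (¼)*6)/2 = (-13 + 3/2)/2 = (½)*(-23/2) = -23/4 ≈ -5.7500)
C*x(z(6*2)) = -23/4*5/3 = -115/12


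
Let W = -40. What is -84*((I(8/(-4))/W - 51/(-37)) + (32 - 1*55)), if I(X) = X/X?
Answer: 672777/370 ≈ 1818.3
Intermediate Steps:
I(X) = 1
-84*((I(8/(-4))/W - 51/(-37)) + (32 - 1*55)) = -84*((1/(-40) - 51/(-37)) + (32 - 1*55)) = -84*((1*(-1/40) - 51*(-1/37)) + (32 - 55)) = -84*((-1/40 + 51/37) - 23) = -84*(2003/1480 - 23) = -84*(-32037/1480) = 672777/370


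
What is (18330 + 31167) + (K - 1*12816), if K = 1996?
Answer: 38677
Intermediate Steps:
(18330 + 31167) + (K - 1*12816) = (18330 + 31167) + (1996 - 1*12816) = 49497 + (1996 - 12816) = 49497 - 10820 = 38677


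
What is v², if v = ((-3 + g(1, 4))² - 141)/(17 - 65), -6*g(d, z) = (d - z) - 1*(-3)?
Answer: 121/16 ≈ 7.5625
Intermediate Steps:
g(d, z) = -½ - d/6 + z/6 (g(d, z) = -((d - z) - 1*(-3))/6 = -((d - z) + 3)/6 = -(3 + d - z)/6 = -½ - d/6 + z/6)
v = 11/4 (v = ((-3 + (-½ - ⅙*1 + (⅙)*4))² - 141)/(17 - 65) = ((-3 + (-½ - ⅙ + ⅔))² - 141)/(-48) = ((-3 + 0)² - 141)*(-1/48) = ((-3)² - 141)*(-1/48) = (9 - 141)*(-1/48) = -132*(-1/48) = 11/4 ≈ 2.7500)
v² = (11/4)² = 121/16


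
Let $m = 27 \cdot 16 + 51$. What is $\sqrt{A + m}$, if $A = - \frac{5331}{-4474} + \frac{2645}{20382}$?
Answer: $\frac{2 \sqrt{62927310371189142}}{22797267} \approx 22.007$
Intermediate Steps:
$A = \frac{30122543}{22797267}$ ($A = \left(-5331\right) \left(- \frac{1}{4474}\right) + 2645 \cdot \frac{1}{20382} = \frac{5331}{4474} + \frac{2645}{20382} = \frac{30122543}{22797267} \approx 1.3213$)
$m = 483$ ($m = 432 + 51 = 483$)
$\sqrt{A + m} = \sqrt{\frac{30122543}{22797267} + 483} = \sqrt{\frac{11041202504}{22797267}} = \frac{2 \sqrt{62927310371189142}}{22797267}$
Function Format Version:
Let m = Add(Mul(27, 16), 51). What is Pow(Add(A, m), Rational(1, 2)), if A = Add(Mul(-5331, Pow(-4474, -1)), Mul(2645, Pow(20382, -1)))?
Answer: Mul(Rational(2, 22797267), Pow(62927310371189142, Rational(1, 2))) ≈ 22.007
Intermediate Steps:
A = Rational(30122543, 22797267) (A = Add(Mul(-5331, Rational(-1, 4474)), Mul(2645, Rational(1, 20382))) = Add(Rational(5331, 4474), Rational(2645, 20382)) = Rational(30122543, 22797267) ≈ 1.3213)
m = 483 (m = Add(432, 51) = 483)
Pow(Add(A, m), Rational(1, 2)) = Pow(Add(Rational(30122543, 22797267), 483), Rational(1, 2)) = Pow(Rational(11041202504, 22797267), Rational(1, 2)) = Mul(Rational(2, 22797267), Pow(62927310371189142, Rational(1, 2)))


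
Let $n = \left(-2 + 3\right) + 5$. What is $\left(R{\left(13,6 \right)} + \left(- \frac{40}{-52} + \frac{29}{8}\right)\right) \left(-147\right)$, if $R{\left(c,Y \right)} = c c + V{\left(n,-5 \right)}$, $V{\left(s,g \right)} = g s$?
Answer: $- \frac{2192211}{104} \approx -21079.0$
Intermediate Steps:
$n = 6$ ($n = 1 + 5 = 6$)
$R{\left(c,Y \right)} = -30 + c^{2}$ ($R{\left(c,Y \right)} = c c - 30 = c^{2} - 30 = -30 + c^{2}$)
$\left(R{\left(13,6 \right)} + \left(- \frac{40}{-52} + \frac{29}{8}\right)\right) \left(-147\right) = \left(\left(-30 + 13^{2}\right) + \left(- \frac{40}{-52} + \frac{29}{8}\right)\right) \left(-147\right) = \left(\left(-30 + 169\right) + \left(\left(-40\right) \left(- \frac{1}{52}\right) + 29 \cdot \frac{1}{8}\right)\right) \left(-147\right) = \left(139 + \left(\frac{10}{13} + \frac{29}{8}\right)\right) \left(-147\right) = \left(139 + \frac{457}{104}\right) \left(-147\right) = \frac{14913}{104} \left(-147\right) = - \frac{2192211}{104}$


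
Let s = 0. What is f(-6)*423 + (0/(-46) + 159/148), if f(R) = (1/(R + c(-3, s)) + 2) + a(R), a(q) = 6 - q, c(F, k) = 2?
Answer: 215241/37 ≈ 5817.3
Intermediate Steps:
f(R) = 8 + 1/(2 + R) - R (f(R) = (1/(R + 2) + 2) + (6 - R) = (1/(2 + R) + 2) + (6 - R) = (2 + 1/(2 + R)) + (6 - R) = 8 + 1/(2 + R) - R)
f(-6)*423 + (0/(-46) + 159/148) = ((17 - 1*(-6)*(-6 - 6))/(2 - 6))*423 + (0/(-46) + 159/148) = ((17 - 1*(-6)*(-12))/(-4))*423 + (0*(-1/46) + 159*(1/148)) = -(17 - 72)/4*423 + (0 + 159/148) = -¼*(-55)*423 + 159/148 = (55/4)*423 + 159/148 = 23265/4 + 159/148 = 215241/37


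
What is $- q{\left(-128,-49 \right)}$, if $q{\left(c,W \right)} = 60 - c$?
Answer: $-188$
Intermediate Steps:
$- q{\left(-128,-49 \right)} = - (60 - -128) = - (60 + 128) = \left(-1\right) 188 = -188$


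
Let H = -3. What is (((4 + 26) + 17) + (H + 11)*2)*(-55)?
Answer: -3465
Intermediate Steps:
(((4 + 26) + 17) + (H + 11)*2)*(-55) = (((4 + 26) + 17) + (-3 + 11)*2)*(-55) = ((30 + 17) + 8*2)*(-55) = (47 + 16)*(-55) = 63*(-55) = -3465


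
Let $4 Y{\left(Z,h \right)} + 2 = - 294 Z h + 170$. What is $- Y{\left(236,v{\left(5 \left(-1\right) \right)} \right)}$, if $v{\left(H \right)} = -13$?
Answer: $-225540$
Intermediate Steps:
$Y{\left(Z,h \right)} = 42 - \frac{147 Z h}{2}$ ($Y{\left(Z,h \right)} = - \frac{1}{2} + \frac{- 294 Z h + 170}{4} = - \frac{1}{2} + \frac{170 - 294 Z h}{4} = - \frac{1}{2} - \left(- \frac{85}{2} + \frac{147 Z h}{2}\right) = 42 - \frac{147 Z h}{2}$)
$- Y{\left(236,v{\left(5 \left(-1\right) \right)} \right)} = - (42 - 17346 \left(-13\right)) = - (42 + 225498) = \left(-1\right) 225540 = -225540$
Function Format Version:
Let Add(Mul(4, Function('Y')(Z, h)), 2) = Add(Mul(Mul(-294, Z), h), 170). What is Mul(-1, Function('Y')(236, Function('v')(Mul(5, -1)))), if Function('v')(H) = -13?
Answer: -225540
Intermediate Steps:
Function('Y')(Z, h) = Add(42, Mul(Rational(-147, 2), Z, h)) (Function('Y')(Z, h) = Add(Rational(-1, 2), Mul(Rational(1, 4), Add(Mul(Mul(-294, Z), h), 170))) = Add(Rational(-1, 2), Mul(Rational(1, 4), Add(Mul(-294, Z, h), 170))) = Add(Rational(-1, 2), Mul(Rational(1, 4), Add(170, Mul(-294, Z, h)))) = Add(Rational(-1, 2), Add(Rational(85, 2), Mul(Rational(-147, 2), Z, h))) = Add(42, Mul(Rational(-147, 2), Z, h)))
Mul(-1, Function('Y')(236, Function('v')(Mul(5, -1)))) = Mul(-1, Add(42, Mul(Rational(-147, 2), 236, -13))) = Mul(-1, Add(42, 225498)) = Mul(-1, 225540) = -225540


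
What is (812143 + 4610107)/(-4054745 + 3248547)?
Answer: -2711125/403099 ≈ -6.7257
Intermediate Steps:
(812143 + 4610107)/(-4054745 + 3248547) = 5422250/(-806198) = 5422250*(-1/806198) = -2711125/403099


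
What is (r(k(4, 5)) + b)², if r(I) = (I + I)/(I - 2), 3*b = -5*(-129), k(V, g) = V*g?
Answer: 3822025/81 ≈ 47186.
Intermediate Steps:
b = 215 (b = (-5*(-129))/3 = (⅓)*645 = 215)
r(I) = 2*I/(-2 + I) (r(I) = (2*I)/(-2 + I) = 2*I/(-2 + I))
(r(k(4, 5)) + b)² = (2*(4*5)/(-2 + 4*5) + 215)² = (2*20/(-2 + 20) + 215)² = (2*20/18 + 215)² = (2*20*(1/18) + 215)² = (20/9 + 215)² = (1955/9)² = 3822025/81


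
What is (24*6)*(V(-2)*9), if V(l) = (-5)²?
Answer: 32400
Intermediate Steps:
V(l) = 25
(24*6)*(V(-2)*9) = (24*6)*(25*9) = 144*225 = 32400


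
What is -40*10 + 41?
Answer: -359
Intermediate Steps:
-40*10 + 41 = -400 + 41 = -359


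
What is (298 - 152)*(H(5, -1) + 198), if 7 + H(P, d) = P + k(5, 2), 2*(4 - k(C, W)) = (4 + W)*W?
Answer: 28324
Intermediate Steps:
k(C, W) = 4 - W*(4 + W)/2 (k(C, W) = 4 - (4 + W)*W/2 = 4 - W*(4 + W)/2)
H(P, d) = -9 + P (H(P, d) = -7 + (P + (4 - 2*2 - 1/2*2**2)) = -7 + (P + (4 - 4 - 1/2*4)) = -7 + (P + (4 - 4 - 2)) = -7 + (P - 2) = -7 + (-2 + P) = -9 + P)
(298 - 152)*(H(5, -1) + 198) = (298 - 152)*((-9 + 5) + 198) = 146*(-4 + 198) = 146*194 = 28324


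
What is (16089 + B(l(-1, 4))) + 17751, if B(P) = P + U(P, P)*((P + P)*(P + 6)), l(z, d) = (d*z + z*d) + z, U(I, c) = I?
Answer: 33345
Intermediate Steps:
l(z, d) = z + 2*d*z (l(z, d) = (d*z + d*z) + z = 2*d*z + z = z + 2*d*z)
B(P) = P + 2*P²*(6 + P) (B(P) = P + P*((P + P)*(P + 6)) = P + P*((2*P)*(6 + P)) = P + P*(2*P*(6 + P)) = P + 2*P²*(6 + P))
(16089 + B(l(-1, 4))) + 17751 = (16089 + (-(1 + 2*4))*(1 + 2*(-(1 + 2*4))² + 12*(-(1 + 2*4)))) + 17751 = (16089 + (-(1 + 8))*(1 + 2*(-(1 + 8))² + 12*(-(1 + 8)))) + 17751 = (16089 + (-1*9)*(1 + 2*(-1*9)² + 12*(-1*9))) + 17751 = (16089 - 9*(1 + 2*(-9)² + 12*(-9))) + 17751 = (16089 - 9*(1 + 2*81 - 108)) + 17751 = (16089 - 9*(1 + 162 - 108)) + 17751 = (16089 - 9*55) + 17751 = (16089 - 495) + 17751 = 15594 + 17751 = 33345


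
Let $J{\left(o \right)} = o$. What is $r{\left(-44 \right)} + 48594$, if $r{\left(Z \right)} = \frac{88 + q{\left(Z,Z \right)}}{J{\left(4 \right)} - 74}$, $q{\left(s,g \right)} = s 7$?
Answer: $\frac{340180}{7} \approx 48597.0$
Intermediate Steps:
$q{\left(s,g \right)} = 7 s$
$r{\left(Z \right)} = - \frac{44}{35} - \frac{Z}{10}$ ($r{\left(Z \right)} = \frac{88 + 7 Z}{4 - 74} = \frac{88 + 7 Z}{-70} = \left(88 + 7 Z\right) \left(- \frac{1}{70}\right) = - \frac{44}{35} - \frac{Z}{10}$)
$r{\left(-44 \right)} + 48594 = \left(- \frac{44}{35} - - \frac{22}{5}\right) + 48594 = \left(- \frac{44}{35} + \frac{22}{5}\right) + 48594 = \frac{22}{7} + 48594 = \frac{340180}{7}$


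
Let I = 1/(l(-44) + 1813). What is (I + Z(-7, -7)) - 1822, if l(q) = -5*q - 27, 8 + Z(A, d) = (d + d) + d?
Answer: -3713105/2006 ≈ -1851.0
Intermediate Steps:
Z(A, d) = -8 + 3*d (Z(A, d) = -8 + ((d + d) + d) = -8 + (2*d + d) = -8 + 3*d)
l(q) = -27 - 5*q
I = 1/2006 (I = 1/((-27 - 5*(-44)) + 1813) = 1/((-27 + 220) + 1813) = 1/(193 + 1813) = 1/2006 ≈ 0.00049850)
(I + Z(-7, -7)) - 1822 = (1/2006 + (-8 + 3*(-7))) - 1822 = (1/2006 + (-8 - 21)) - 1822 = (1/2006 - 29) - 1822 = -58173/2006 - 1822 = -3713105/2006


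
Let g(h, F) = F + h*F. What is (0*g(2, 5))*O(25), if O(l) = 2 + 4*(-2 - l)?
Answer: 0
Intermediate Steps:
g(h, F) = F + F*h
O(l) = -6 - 4*l (O(l) = 2 + (-8 - 4*l) = -6 - 4*l)
(0*g(2, 5))*O(25) = (0*(5*(1 + 2)))*(-6 - 4*25) = (0*(5*3))*(-6 - 100) = (0*15)*(-106) = 0*(-106) = 0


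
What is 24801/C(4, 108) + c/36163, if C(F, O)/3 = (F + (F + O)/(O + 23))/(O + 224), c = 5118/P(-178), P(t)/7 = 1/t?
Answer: 22753963253195/40249419 ≈ 5.6532e+5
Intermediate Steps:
P(t) = 7/t
c = -911004/7 (c = 5118/((7/(-178))) = 5118/((7*(-1/178))) = 5118/(-7/178) = 5118*(-178/7) = -911004/7 ≈ -1.3014e+5)
C(F, O) = 3*(F + (F + O)/(23 + O))/(224 + O) (C(F, O) = 3*((F + (F + O)/(O + 23))/(O + 224)) = 3*((F + (F + O)/(23 + O))/(224 + O)) = 3*(F + (F + O)/(23 + O))/(224 + O))
24801/C(4, 108) + c/36163 = 24801/((3*(108 + 24*4 + 4*108)/(5152 + 108**2 + 247*108))) - 911004/7/36163 = 24801/((3*(108 + 96 + 432)/(5152 + 11664 + 26676))) - 911004/7*1/36163 = 24801/((3*636/43492)) - 911004/253141 = 24801/((3*(1/43492)*636)) - 911004/253141 = 24801/(477/10873) - 911004/253141 = 24801*(10873/477) - 911004/253141 = 89887091/159 - 911004/253141 = 22753963253195/40249419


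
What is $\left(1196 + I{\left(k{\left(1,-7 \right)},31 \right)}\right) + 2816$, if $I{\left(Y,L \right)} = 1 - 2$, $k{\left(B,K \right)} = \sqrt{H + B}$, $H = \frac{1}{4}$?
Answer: $4011$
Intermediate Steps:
$H = \frac{1}{4} \approx 0.25$
$k{\left(B,K \right)} = \sqrt{\frac{1}{4} + B}$
$I{\left(Y,L \right)} = -1$ ($I{\left(Y,L \right)} = 1 - 2 = -1$)
$\left(1196 + I{\left(k{\left(1,-7 \right)},31 \right)}\right) + 2816 = \left(1196 - 1\right) + 2816 = 1195 + 2816 = 4011$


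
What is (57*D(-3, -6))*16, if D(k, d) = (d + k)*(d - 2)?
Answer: 65664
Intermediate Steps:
D(k, d) = (-2 + d)*(d + k) (D(k, d) = (d + k)*(-2 + d) = (-2 + d)*(d + k))
(57*D(-3, -6))*16 = (57*((-6)² - 2*(-6) - 2*(-3) - 6*(-3)))*16 = (57*(36 + 12 + 6 + 18))*16 = (57*72)*16 = 4104*16 = 65664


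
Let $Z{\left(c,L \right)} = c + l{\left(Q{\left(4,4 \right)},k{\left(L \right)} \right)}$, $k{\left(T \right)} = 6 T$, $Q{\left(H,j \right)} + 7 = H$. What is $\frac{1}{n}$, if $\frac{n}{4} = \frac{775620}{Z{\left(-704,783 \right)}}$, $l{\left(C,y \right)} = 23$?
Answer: $- \frac{227}{1034160} \approx -0.0002195$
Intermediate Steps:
$Q{\left(H,j \right)} = -7 + H$
$Z{\left(c,L \right)} = 23 + c$ ($Z{\left(c,L \right)} = c + 23 = 23 + c$)
$n = - \frac{1034160}{227}$ ($n = 4 \frac{775620}{23 - 704} = 4 \frac{775620}{-681} = 4 \cdot 775620 \left(- \frac{1}{681}\right) = 4 \left(- \frac{258540}{227}\right) = - \frac{1034160}{227} \approx -4555.8$)
$\frac{1}{n} = \frac{1}{- \frac{1034160}{227}} = - \frac{227}{1034160}$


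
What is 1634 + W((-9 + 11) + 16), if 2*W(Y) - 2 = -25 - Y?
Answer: 3227/2 ≈ 1613.5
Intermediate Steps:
W(Y) = -23/2 - Y/2 (W(Y) = 1 + (-25 - Y)/2 = 1 + (-25/2 - Y/2) = -23/2 - Y/2)
1634 + W((-9 + 11) + 16) = 1634 + (-23/2 - ((-9 + 11) + 16)/2) = 1634 + (-23/2 - (2 + 16)/2) = 1634 + (-23/2 - ½*18) = 1634 + (-23/2 - 9) = 1634 - 41/2 = 3227/2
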